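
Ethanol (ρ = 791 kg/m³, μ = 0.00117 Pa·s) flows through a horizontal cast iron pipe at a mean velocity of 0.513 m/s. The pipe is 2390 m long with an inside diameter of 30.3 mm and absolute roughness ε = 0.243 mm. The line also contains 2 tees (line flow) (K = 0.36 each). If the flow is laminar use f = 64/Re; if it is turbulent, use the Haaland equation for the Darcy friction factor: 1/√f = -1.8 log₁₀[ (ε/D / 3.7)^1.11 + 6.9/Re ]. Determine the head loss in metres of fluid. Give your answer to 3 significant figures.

h_f ≈ 43.1 m

Reynolds number Re = ρVD/μ = 791 · 0.513 · 0.0303 / 0.00117 = 1.051e+04.
Re > 4000 → turbulent. Relative roughness ε/D = 0.000243/0.0303 = 0.00802. Haaland: 1/√f = -1.8 log₁₀[(0.00802/3.7)^1.11 + 6.9/1.051e+04] = -1.8 log₁₀[0.0011 + 0.000657] = 4.958, so f = 0.04068.
Total minor-loss coefficient ΣK = 2·0.36 = 0.72.
ΔP = [f·L/D + ΣK]·(ρV²/2) = [0.04068·2390/0.0303 + 0.72]·(791·0.513²/2) = [3209 + 0.72]·104.1 = 3.341e+05 Pa.
Head loss h_f = ΔP/(ρg) = 3.341e+05/(791·9.81) = 43.1 m.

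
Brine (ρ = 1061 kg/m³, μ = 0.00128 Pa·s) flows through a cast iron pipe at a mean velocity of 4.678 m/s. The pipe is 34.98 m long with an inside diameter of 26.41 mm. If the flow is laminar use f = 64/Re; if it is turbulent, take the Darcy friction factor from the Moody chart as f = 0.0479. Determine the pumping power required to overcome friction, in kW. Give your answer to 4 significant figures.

P ≈ 1.887 kW

Reynolds number Re = ρVD/μ = 1061 · 4.678 · 0.02641 / 0.00128 = 1.024e+05.
Re > 4000 → turbulent; use the Moody-chart value f = 0.0479.
Darcy-Weisbach: ΔP = f(L/D)(ρV²/2) = 0.0479·(34.98/0.02641)·(1061·4.678²/2) = 0.0479·1324·1.161e+04 = 7.365e+05 Pa.
Q = V·A = 4.678·0.0005478 = 0.002563 m³/s.
Pumping power P = QΔP = 0.002563·7.365e+05 = 1887.5 W = 1.887 kW.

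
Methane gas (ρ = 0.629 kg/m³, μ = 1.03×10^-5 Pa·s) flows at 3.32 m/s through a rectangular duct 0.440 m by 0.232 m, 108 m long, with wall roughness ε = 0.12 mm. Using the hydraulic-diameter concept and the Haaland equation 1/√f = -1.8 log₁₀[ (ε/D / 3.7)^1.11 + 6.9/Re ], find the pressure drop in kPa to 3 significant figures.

Hydraulic diameter D_h = 4A/P = 4·(0.44·0.232)/(2·(0.44+0.232)) = 0.4083/1.344 = 0.3038 m.
Re = ρVD_h/μ = 0.629·3.32·0.3038/1.03e-05 = 6.16e+04.
ε/D_h = 0.00012/0.3038 = 0.000395; Haaland gives 1/√f = -1.8 log₁₀[3.9e-05+0.000112] = 6.878, so f = 0.02114.
ΔP = f(L/D_h)(ρV²/2) = 0.02114·108/0.3038·3.467 = 26.05 Pa.
ΔP = 0.0261 kPa.

ΔP ≈ 0.0261 kPa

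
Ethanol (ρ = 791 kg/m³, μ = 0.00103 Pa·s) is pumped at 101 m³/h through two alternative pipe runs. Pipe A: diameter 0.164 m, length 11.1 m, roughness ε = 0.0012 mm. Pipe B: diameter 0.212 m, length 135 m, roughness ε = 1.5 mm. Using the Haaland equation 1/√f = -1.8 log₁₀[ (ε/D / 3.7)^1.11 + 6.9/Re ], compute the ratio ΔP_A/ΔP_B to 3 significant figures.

ΔP_A/ΔP_B ≈ 0.139

Pipe A: V = Q/A = 0.02806/0.02112 = 1.328 m/s; Re = 1.673e+05; ε/D = 7.32e-06; Haaland → f = 0.01609; ΔP_A = f(L/D)(ρV²/2) = 759.8 Pa.
Pipe B: V = Q/A = 0.02806/0.0353 = 0.7948 m/s; Re = 1.294e+05; ε/D = 0.00708; Haaland → f = 0.03443; ΔP_B = f(L/D)(ρV²/2) = 5478 Pa.
ΔP_A/ΔP_B = 759.8/5478 = 0.139.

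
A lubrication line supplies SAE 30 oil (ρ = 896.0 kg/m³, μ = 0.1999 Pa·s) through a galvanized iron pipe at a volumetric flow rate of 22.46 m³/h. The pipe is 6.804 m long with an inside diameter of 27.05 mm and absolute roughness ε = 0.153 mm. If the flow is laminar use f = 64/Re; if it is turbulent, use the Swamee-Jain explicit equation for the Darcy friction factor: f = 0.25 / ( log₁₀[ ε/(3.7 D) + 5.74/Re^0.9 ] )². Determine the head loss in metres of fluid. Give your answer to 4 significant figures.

Q = 22.46 m³/h = 22.46/3600 = 0.006239 m³/s.
Cross-sectional area A = πD²/4 = π(0.02705)²/4 = 0.0005747 m²; mean velocity V = Q/A = 0.006239/0.0005747 = 10.86 m/s.
Reynolds number Re = ρVD/μ = 896 · 10.86 · 0.02705 / 0.2 = 1316.
Re < 2300 → laminar flow, so f = 64/Re = 64/1316 = 0.04862 (the turbulent correlation is not needed).
Darcy-Weisbach: ΔP = f(L/D)(ρV²/2) = 0.04862·(6.804/0.02705)·(896·10.86²/2) = 0.04862·251.5·5.28e+04 = 6.458e+05 Pa.
Head loss h_f = ΔP/(ρg) = 6.458e+05/(896·9.81) = 73.47 m.

h_f ≈ 73.47 m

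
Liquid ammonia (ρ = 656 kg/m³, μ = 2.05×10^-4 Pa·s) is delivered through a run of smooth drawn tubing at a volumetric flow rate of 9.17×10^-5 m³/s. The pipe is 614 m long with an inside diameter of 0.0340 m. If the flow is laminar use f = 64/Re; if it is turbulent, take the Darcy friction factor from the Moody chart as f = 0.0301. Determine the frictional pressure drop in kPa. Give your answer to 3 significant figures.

ΔP ≈ 1.82 kPa

Cross-sectional area A = πD²/4 = π(0.034)²/4 = 0.0009079 m²; mean velocity V = Q/A = 9.17e-05/0.0009079 = 0.101 m/s.
Reynolds number Re = ρVD/μ = 656 · 0.101 · 0.034 / 0.000205 = 1.099e+04.
Re > 4000 → turbulent; use the Moody-chart value f = 0.0301.
Darcy-Weisbach: ΔP = f(L/D)(ρV²/2) = 0.0301·(614/0.034)·(656·0.101²/2) = 0.0301·1.806e+04·3.346 = 1819 Pa.
ΔP = 1819 Pa = 1.82 kPa.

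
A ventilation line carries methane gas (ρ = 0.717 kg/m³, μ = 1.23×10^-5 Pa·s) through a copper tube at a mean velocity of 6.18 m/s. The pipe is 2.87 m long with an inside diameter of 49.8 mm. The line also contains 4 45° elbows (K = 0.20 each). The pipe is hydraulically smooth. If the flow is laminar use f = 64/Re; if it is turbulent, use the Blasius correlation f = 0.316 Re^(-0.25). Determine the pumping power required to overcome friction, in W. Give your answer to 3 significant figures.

P ≈ 0.391 W

Reynolds number Re = ρVD/μ = 0.717 · 6.18 · 0.0498 / 1.23e-05 = 1.794e+04.
Re > 4000 → turbulent. Smooth-pipe (Blasius): f = 0.316 Re^(-0.25) = 0.316/(1.794e+04)^0.25 = 0.0273.
Total minor-loss coefficient ΣK = 4·0.2 = 0.8.
ΔP = [f·L/D + ΣK]·(ρV²/2) = [0.0273·2.87/0.0498 + 0.8]·(0.717·6.18²/2) = [1.574 + 0.8]·13.69 = 32.5 Pa.
Q = V·A = 6.18·0.001948 = 0.01204 m³/s.
Pumping power P = QΔP = 0.01204·32.5 = 0.3912 W = 0.391 W.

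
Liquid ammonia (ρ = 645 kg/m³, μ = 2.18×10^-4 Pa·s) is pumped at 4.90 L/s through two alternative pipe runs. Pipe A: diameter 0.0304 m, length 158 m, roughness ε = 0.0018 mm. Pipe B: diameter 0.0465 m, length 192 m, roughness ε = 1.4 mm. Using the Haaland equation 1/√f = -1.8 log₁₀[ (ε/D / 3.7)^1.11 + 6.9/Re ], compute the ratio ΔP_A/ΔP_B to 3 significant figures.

Pipe A: V = Q/A = 0.0049/0.0007258 = 6.751 m/s; Re = 6.072e+05; ε/D = 5.92e-05; Haaland → f = 0.01344; ΔP_A = f(L/D)(ρV²/2) = 1.026e+06 Pa.
Pipe B: V = Q/A = 0.0049/0.001698 = 2.885 m/s; Re = 3.97e+05; ε/D = 0.0301; Haaland → f = 0.05745; ΔP_B = f(L/D)(ρV²/2) = 6.369e+05 Pa.
ΔP_A/ΔP_B = 1.026e+06/6.369e+05 = 1.61.

ΔP_A/ΔP_B ≈ 1.61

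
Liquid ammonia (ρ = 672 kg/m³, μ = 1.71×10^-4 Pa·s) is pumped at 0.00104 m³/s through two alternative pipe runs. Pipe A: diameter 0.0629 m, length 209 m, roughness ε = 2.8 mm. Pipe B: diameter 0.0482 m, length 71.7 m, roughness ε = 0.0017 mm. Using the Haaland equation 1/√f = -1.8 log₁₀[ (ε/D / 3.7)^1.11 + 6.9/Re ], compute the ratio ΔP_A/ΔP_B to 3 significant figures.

ΔP_A/ΔP_B ≈ 2.97

Pipe A: V = Q/A = 0.00104/0.003107 = 0.3347 m/s; Re = 8.273e+04; ε/D = 0.0445; Haaland → f = 0.06829; ΔP_A = f(L/D)(ρV²/2) = 8540 Pa.
Pipe B: V = Q/A = 0.00104/0.001825 = 0.57 m/s; Re = 1.08e+05; ε/D = 3.53e-05; Haaland → f = 0.01769; ΔP_B = f(L/D)(ρV²/2) = 2873 Pa.
ΔP_A/ΔP_B = 8540/2873 = 2.97.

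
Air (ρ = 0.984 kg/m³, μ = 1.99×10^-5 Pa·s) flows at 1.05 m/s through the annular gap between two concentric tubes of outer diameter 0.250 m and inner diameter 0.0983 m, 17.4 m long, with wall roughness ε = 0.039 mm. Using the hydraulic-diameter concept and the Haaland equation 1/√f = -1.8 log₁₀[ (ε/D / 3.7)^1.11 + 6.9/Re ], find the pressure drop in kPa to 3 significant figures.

ΔP ≈ 0.00207 kPa

Hydraulic diameter D_h = 4A/P = D_o - D_i = 0.25 - 0.0983 = 0.1517 m.
Re = ρVD_h/μ = 0.984·1.05·0.1517/1.99e-05 = 7876.
ε/D_h = 3.9e-05/0.1517 = 0.000257; Haaland gives 1/√f = -1.8 log₁₀[2.42e-05+0.000876] = 5.482, so f = 0.03327.
ΔP = f(L/D_h)(ρV²/2) = 0.03327·17.4/0.1517·0.5424 = 2.07 Pa.
ΔP = 0.00207 kPa.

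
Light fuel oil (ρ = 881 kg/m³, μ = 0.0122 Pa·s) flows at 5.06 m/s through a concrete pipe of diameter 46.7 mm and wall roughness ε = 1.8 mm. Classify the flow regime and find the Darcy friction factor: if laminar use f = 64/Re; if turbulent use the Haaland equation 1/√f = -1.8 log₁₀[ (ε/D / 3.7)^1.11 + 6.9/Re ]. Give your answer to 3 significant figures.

f ≈ 0.0653

Re = ρVD/μ = 881·5.06·0.0467/0.0122 = 1.706e+04.
Re > 4000 → turbulent. ε/D = 0.0018/0.0467 = 0.0385; Haaland: 1/√f = -1.8 log₁₀[0.00631 + 0.000404] = 3.912, so f = 0.06535.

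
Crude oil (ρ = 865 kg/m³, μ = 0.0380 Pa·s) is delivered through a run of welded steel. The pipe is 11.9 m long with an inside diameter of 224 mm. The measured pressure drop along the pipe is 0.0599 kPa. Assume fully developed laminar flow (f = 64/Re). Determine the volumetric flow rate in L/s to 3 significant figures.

Q ≈ 8.19 L/s

For laminar flow, f = 64/Re with Re = ρVD/μ, so Darcy-Weisbach reduces to ΔP = 32μLV/D². Solving for V: V = ΔP·D²/(32μL) = 59.9·(0.224)²/(32·0.038·11.9) = 0.2077 m/s.
Check: Re = ρVD/μ = 865·0.2077·0.224/0.038 = 1059 < 2300, so the laminar assumption holds.
Q = V·A = 0.2077·(π/4·0.224²) = 0.008185 m³/s = 8.19 L/s.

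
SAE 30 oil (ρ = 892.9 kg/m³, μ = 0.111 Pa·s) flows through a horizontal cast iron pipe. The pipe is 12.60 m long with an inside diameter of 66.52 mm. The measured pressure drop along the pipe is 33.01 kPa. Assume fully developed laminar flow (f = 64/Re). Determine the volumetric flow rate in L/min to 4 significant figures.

Q ≈ 680.5 L/min

For laminar flow, f = 64/Re with Re = ρVD/μ, so Darcy-Weisbach reduces to ΔP = 32μLV/D². Solving for V: V = ΔP·D²/(32μL) = 3.301e+04·(0.06652)²/(32·0.111·12.6) = 3.264 m/s.
Check: Re = ρVD/μ = 892.9·3.264·0.06652/0.111 = 1746 < 2300, so the laminar assumption holds.
Q = V·A = 3.264·(π/4·0.06652²) = 0.01134 m³/s = 680.5 L/min.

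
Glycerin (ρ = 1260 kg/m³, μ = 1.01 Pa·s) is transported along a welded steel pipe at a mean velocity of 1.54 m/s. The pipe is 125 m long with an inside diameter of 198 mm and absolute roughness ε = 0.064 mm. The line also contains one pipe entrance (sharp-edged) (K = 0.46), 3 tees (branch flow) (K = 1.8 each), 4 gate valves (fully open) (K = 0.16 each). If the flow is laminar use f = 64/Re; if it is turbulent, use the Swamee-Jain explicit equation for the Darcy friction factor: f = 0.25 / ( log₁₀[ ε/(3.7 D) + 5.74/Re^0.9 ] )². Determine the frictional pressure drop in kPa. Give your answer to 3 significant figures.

ΔP ≈ 168 kPa

Reynolds number Re = ρVD/μ = 1260 · 1.54 · 0.198 / 1.01 = 380.4.
Re < 2300 → laminar flow, so f = 64/Re = 64/380.4 = 0.1682 (the turbulent correlation is not needed).
Total minor-loss coefficient ΣK = 1·0.46 + 3·1.8 + 4·0.16 = 6.5.
ΔP = [f·L/D + ΣK]·(ρV²/2) = [0.1682·125/0.198 + 6.5]·(1260·1.54²/2) = [106.2 + 6.5]·1494 = 1.684e+05 Pa.
ΔP = 1.684e+05 Pa = 168 kPa.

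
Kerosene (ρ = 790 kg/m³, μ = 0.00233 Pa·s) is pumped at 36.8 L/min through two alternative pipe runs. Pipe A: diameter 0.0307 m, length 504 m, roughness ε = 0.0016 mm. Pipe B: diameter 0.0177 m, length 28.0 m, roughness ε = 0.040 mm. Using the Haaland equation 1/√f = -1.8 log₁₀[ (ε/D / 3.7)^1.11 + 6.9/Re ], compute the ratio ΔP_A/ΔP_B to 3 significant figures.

ΔP_A/ΔP_B ≈ 1.18

Pipe A: V = Q/A = 0.0006133/0.0007402 = 0.8286 m/s; Re = 8625; ε/D = 5.21e-05; Haaland → f = 0.03223; ΔP_A = f(L/D)(ρV²/2) = 1.435e+05 Pa.
Pipe B: V = Q/A = 0.0006133/0.0002461 = 2.493 m/s; Re = 1.496e+04; ε/D = 0.00226; Haaland → f = 0.03139; ΔP_B = f(L/D)(ρV²/2) = 1.219e+05 Pa.
ΔP_A/ΔP_B = 1.435e+05/1.219e+05 = 1.18.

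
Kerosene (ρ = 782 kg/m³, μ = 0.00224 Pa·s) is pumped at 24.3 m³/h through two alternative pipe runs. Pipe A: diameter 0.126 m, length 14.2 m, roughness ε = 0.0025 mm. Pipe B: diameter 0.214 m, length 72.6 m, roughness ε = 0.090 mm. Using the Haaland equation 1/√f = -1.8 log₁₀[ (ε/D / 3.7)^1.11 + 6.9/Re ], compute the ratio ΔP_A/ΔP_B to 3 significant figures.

Pipe A: V = Q/A = 0.00675/0.01247 = 0.5413 m/s; Re = 2.381e+04; ε/D = 1.98e-05; Haaland → f = 0.02469; ΔP_A = f(L/D)(ρV²/2) = 318.8 Pa.
Pipe B: V = Q/A = 0.00675/0.03597 = 0.1877 m/s; Re = 1.402e+04; ε/D = 0.000421; Haaland → f = 0.02882; ΔP_B = f(L/D)(ρV²/2) = 134.6 Pa.
ΔP_A/ΔP_B = 318.8/134.6 = 2.37.

ΔP_A/ΔP_B ≈ 2.37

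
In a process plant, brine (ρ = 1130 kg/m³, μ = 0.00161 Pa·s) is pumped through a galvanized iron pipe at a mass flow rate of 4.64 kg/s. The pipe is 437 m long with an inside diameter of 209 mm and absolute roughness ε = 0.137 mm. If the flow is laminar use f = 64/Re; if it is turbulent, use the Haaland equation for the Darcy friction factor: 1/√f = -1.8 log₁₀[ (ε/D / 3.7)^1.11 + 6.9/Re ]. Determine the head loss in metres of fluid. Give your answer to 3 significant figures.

h_f ≈ 0.0423 m

A = πD²/4 = π(0.209)²/4 = 0.03431 m²; mean velocity V = ṁ/(ρA) = 4.64/(1130 · 0.03431) = 0.1197 m/s.
Reynolds number Re = ρVD/μ = 1130 · 0.1197 · 0.209 / 0.00161 = 1.756e+04.
Re > 4000 → turbulent. Relative roughness ε/D = 0.000137/0.209 = 0.000656. Haaland: 1/√f = -1.8 log₁₀[(0.000656/3.7)^1.11 + 6.9/1.756e+04] = -1.8 log₁₀[6.85e-05 + 0.000393] = 6.004, so f = 0.02774.
Darcy-Weisbach: ΔP = f(L/D)(ρV²/2) = 0.02774·(437/0.209)·(1130·0.1197²/2) = 0.02774·2091·8.094 = 469.4 Pa.
Head loss h_f = ΔP/(ρg) = 469.4/(1130·9.81) = 0.0423 m.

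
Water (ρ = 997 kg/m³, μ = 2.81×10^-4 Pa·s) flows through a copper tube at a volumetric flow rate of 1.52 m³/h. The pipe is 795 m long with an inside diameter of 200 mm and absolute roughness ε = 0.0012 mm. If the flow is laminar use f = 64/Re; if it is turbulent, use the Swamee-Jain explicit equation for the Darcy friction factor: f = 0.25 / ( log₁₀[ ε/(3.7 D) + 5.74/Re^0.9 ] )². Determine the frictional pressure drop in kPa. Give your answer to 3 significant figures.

Q = 1.52 m³/h = 1.52/3600 = 0.0004222 m³/s.
Cross-sectional area A = πD²/4 = π(0.2)²/4 = 0.03142 m²; mean velocity V = Q/A = 0.0004222/0.03142 = 0.01344 m/s.
Reynolds number Re = ρVD/μ = 997 · 0.01344 · 0.2 / 0.000281 = 9537.
Re > 4000 → turbulent. Relative roughness ε/D = 1.2e-06/0.2 = 6e-06. Swamee-Jain: f = 0.25/(log₁₀[6e-06/3.7 + 5.74/9537^0.9])² = 0.25/(log₁₀[1.62e-06 + 0.0015])² = 0.25/(-2.822)² = 0.03139.
Darcy-Weisbach: ΔP = f(L/D)(ρV²/2) = 0.03139·(795/0.2)·(997·0.01344²/2) = 0.03139·3975·0.09004 = 11.24 Pa.
ΔP = 11.24 Pa = 0.0112 kPa.

ΔP ≈ 0.0112 kPa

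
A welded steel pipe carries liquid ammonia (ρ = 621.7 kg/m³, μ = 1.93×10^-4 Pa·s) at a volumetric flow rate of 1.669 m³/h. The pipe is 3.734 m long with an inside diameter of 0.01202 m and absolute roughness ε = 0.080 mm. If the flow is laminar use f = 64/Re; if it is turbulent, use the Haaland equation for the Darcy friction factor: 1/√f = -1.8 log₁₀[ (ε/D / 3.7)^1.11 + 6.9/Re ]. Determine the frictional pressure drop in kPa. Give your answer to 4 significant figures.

ΔP ≈ 54.32 kPa

Q = 1.669 m³/h = 1.669/3600 = 0.0004636 m³/s.
Cross-sectional area A = πD²/4 = π(0.01202)²/4 = 0.0001135 m²; mean velocity V = Q/A = 0.0004636/0.0001135 = 4.086 m/s.
Reynolds number Re = ρVD/μ = 621.7 · 4.086 · 0.01202 / 0.000193 = 1.582e+05.
Re > 4000 → turbulent. Relative roughness ε/D = 8e-05/0.01202 = 0.00666. Haaland: 1/√f = -1.8 log₁₀[(0.00666/3.7)^1.11 + 6.9/1.582e+05] = -1.8 log₁₀[0.000897 + 4.36e-05] = 5.447, so f = 0.0337.
Darcy-Weisbach: ΔP = f(L/D)(ρV²/2) = 0.0337·(3.734/0.01202)·(621.7·4.086²/2) = 0.0337·310.6·5189 = 5.432e+04 Pa.
ΔP = 5.432e+04 Pa = 54.32 kPa.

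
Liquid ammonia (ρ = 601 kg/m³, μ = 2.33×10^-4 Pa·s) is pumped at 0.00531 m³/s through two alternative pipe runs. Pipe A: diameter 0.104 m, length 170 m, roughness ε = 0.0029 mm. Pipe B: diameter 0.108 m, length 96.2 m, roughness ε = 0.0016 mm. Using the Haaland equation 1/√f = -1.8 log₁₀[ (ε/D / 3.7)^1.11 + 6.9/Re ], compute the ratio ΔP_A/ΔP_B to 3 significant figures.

Pipe A: V = Q/A = 0.00531/0.008495 = 0.6251 m/s; Re = 1.677e+05; ε/D = 2.79e-05; Haaland → f = 0.0162; ΔP_A = f(L/D)(ρV²/2) = 3110 Pa.
Pipe B: V = Q/A = 0.00531/0.009161 = 0.5796 m/s; Re = 1.615e+05; ε/D = 1.48e-05; Haaland → f = 0.01624; ΔP_B = f(L/D)(ρV²/2) = 1461 Pa.
ΔP_A/ΔP_B = 3110/1461 = 2.13.

ΔP_A/ΔP_B ≈ 2.13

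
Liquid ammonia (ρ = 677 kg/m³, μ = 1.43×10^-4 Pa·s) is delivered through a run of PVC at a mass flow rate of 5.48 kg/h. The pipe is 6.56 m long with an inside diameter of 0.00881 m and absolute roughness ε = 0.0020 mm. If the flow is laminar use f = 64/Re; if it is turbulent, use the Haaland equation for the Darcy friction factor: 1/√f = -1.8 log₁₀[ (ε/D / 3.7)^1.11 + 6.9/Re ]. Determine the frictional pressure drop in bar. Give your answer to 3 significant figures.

ṁ = 5.48 kg/h = 5.48/3600 = 0.001522 kg/s.
A = πD²/4 = π(0.00881)²/4 = 6.096e-05 m²; mean velocity V = ṁ/(ρA) = 0.001522/(677 · 6.096e-05) = 0.03688 m/s.
Reynolds number Re = ρVD/μ = 677 · 0.03688 · 0.00881 / 0.000143 = 1538.
Re < 2300 → laminar flow, so f = 64/Re = 64/1538 = 0.0416 (the turbulent correlation is not needed).
Darcy-Weisbach: ΔP = f(L/D)(ρV²/2) = 0.0416·(6.56/0.00881)·(677·0.03688²/2) = 0.0416·744.6·0.4605 = 14.27 Pa.
ΔP = 14.27 Pa = 1.43×10^-4 bar.

ΔP ≈ 1.43×10^-4 bar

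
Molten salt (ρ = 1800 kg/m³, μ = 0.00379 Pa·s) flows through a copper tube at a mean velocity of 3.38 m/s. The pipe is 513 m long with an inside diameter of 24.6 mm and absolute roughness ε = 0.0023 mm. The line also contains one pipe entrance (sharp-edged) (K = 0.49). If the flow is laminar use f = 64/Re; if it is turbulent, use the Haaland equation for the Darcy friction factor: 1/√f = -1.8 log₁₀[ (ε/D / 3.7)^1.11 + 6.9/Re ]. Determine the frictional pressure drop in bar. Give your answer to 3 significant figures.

ΔP ≈ 47.4 bar

Reynolds number Re = ρVD/μ = 1800 · 3.38 · 0.0246 / 0.00379 = 3.949e+04.
Re > 4000 → turbulent. Relative roughness ε/D = 2.3e-06/0.0246 = 9.35e-05. Haaland: 1/√f = -1.8 log₁₀[(9.35e-05/3.7)^1.11 + 6.9/3.949e+04] = -1.8 log₁₀[7.89e-06 + 0.000175] = 6.729, so f = 0.02208.
Total minor-loss coefficient ΣK = 1·0.49 = 0.49.
ΔP = [f·L/D + ΣK]·(ρV²/2) = [0.02208·513/0.0246 + 0.49]·(1800·3.38²/2) = [460.5 + 0.49]·1.028e+04 = 4.74e+06 Pa.
ΔP = 4.74e+06 Pa = 47.4 bar.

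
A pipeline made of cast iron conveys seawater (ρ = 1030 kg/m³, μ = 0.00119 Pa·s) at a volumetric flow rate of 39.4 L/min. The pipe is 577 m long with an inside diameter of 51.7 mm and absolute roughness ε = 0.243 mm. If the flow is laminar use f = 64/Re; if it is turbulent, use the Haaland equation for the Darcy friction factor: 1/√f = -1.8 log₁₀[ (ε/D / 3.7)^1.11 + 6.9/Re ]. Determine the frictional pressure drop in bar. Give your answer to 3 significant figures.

Q = 39.4 L/min = 39.4/60000 = 0.0006567 m³/s.
Cross-sectional area A = πD²/4 = π(0.0517)²/4 = 0.002099 m²; mean velocity V = Q/A = 0.0006567/0.002099 = 0.3128 m/s.
Reynolds number Re = ρVD/μ = 1030 · 0.3128 · 0.0517 / 0.00119 = 1.4e+04.
Re > 4000 → turbulent. Relative roughness ε/D = 0.000243/0.0517 = 0.0047. Haaland: 1/√f = -1.8 log₁₀[(0.0047/3.7)^1.11 + 6.9/1.4e+04] = -1.8 log₁₀[0.00061 + 0.000493] = 5.323, so f = 0.03529.
Darcy-Weisbach: ΔP = f(L/D)(ρV²/2) = 0.03529·(577/0.0517)·(1030·0.3128²/2) = 0.03529·1.116e+04·50.39 = 1.985e+04 Pa.
ΔP = 1.985e+04 Pa = 0.198 bar.

ΔP ≈ 0.198 bar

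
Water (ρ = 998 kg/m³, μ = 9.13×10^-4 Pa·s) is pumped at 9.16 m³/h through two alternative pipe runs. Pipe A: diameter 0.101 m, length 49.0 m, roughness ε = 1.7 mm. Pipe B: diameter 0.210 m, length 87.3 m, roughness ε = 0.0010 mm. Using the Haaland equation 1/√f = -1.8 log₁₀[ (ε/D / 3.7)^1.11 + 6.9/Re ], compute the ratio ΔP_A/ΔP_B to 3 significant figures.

ΔP_A/ΔP_B ≈ 38.0

Pipe A: V = Q/A = 0.002544/0.008012 = 0.3176 m/s; Re = 3.506e+04; ε/D = 0.0168; Haaland → f = 0.04684; ΔP_A = f(L/D)(ρV²/2) = 1144 Pa.
Pipe B: V = Q/A = 0.002544/0.03464 = 0.07346 m/s; Re = 1.686e+04; ε/D = 4.76e-06; Haaland → f = 0.02689; ΔP_B = f(L/D)(ρV²/2) = 30.11 Pa.
ΔP_A/ΔP_B = 1144/30.11 = 38.0.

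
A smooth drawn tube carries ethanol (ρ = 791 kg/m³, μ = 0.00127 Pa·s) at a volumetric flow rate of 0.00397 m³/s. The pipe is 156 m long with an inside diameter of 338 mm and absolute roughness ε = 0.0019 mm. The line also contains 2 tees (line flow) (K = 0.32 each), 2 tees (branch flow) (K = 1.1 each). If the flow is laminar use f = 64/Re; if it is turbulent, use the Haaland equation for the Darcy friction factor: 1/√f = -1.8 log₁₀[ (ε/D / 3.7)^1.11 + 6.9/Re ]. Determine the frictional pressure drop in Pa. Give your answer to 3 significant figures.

Cross-sectional area A = πD²/4 = π(0.338)²/4 = 0.08973 m²; mean velocity V = Q/A = 0.00397/0.08973 = 0.04425 m/s.
Reynolds number Re = ρVD/μ = 791 · 0.04425 · 0.338 / 0.00127 = 9314.
Re > 4000 → turbulent. Relative roughness ε/D = 1.9e-06/0.338 = 5.62e-06. Haaland: 1/√f = -1.8 log₁₀[(5.62e-06/3.7)^1.11 + 6.9/9314] = -1.8 log₁₀[3.48e-07 + 0.000741] = 5.634, so f = 0.0315.
Total minor-loss coefficient ΣK = 2·0.32 + 2·1.1 = 2.84.
ΔP = [f·L/D + ΣK]·(ρV²/2) = [0.0315·156/0.338 + 2.84]·(791·0.04425²/2) = [14.54 + 2.84]·0.7742 = 13.46 Pa.

ΔP ≈ 13.5 Pa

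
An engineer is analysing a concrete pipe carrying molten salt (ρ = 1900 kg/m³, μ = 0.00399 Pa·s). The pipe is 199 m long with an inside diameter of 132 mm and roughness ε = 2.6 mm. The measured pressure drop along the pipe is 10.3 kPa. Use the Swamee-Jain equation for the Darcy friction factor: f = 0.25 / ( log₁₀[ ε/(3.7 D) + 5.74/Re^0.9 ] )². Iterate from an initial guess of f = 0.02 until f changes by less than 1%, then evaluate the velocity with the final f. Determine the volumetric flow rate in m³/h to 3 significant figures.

Rearranging Darcy-Weisbach: V = √(2·ΔP·D/(f·L·ρ)). With ε/D = 0.0026/0.132 = 0.0197, iterate starting from f = 0.02:
  f = 0.02 → V = √(2·1.03e+04·0.132/(0.02·199·1900)) = 0.5997 m/s; Re = ρVD/μ = 3.769e+04; f → 0.04984
  f = 0.04984 → V = 0.3798 m/s; Re = 2.388e+04; f → 0.05058
  f = 0.05058 → V = 0.3771 m/s; Re = 2.37e+04; f → 0.0506
Converged (Δf/f < 1%). With the final f = 0.0506: V = √(2·1.03e+04·0.132/(0.0506·199·1900)) = 0.377 m/s.
Q = V·A = 0.377·(π/4·0.132²) = 0.005159 m³/s = 18.6 m³/h.

Q ≈ 18.6 m³/h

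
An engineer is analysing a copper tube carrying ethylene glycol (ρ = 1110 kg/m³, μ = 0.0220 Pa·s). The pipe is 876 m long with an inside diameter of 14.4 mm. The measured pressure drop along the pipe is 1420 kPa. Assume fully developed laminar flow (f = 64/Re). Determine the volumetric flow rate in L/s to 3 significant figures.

Q ≈ 0.0778 L/s

For laminar flow, f = 64/Re with Re = ρVD/μ, so Darcy-Weisbach reduces to ΔP = 32μLV/D². Solving for V: V = ΔP·D²/(32μL) = 1.42e+06·(0.0144)²/(32·0.022·876) = 0.4775 m/s.
Check: Re = ρVD/μ = 1110·0.4775·0.0144/0.022 = 346.9 < 2300, so the laminar assumption holds.
Q = V·A = 0.4775·(π/4·0.0144²) = 7.776e-05 m³/s = 0.0778 L/s.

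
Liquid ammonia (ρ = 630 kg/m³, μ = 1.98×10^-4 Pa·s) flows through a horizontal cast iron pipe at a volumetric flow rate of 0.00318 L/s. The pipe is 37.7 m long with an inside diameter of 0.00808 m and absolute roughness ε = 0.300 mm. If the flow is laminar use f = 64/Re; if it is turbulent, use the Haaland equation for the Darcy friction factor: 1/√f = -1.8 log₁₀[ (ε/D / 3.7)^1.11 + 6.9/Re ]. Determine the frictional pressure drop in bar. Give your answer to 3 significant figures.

ΔP ≈ 0.00227 bar

Q = 0.00318 L/s = 0.00318/1000 = 3.18e-06 m³/s.
Cross-sectional area A = πD²/4 = π(0.00808)²/4 = 5.128e-05 m²; mean velocity V = Q/A = 3.18e-06/5.128e-05 = 0.06202 m/s.
Reynolds number Re = ρVD/μ = 630 · 0.06202 · 0.00808 / 0.000198 = 1594.
Re < 2300 → laminar flow, so f = 64/Re = 64/1594 = 0.04014 (the turbulent correlation is not needed).
Darcy-Weisbach: ΔP = f(L/D)(ρV²/2) = 0.04014·(37.7/0.00808)·(630·0.06202²/2) = 0.04014·4666·1.212 = 226.9 Pa.
ΔP = 226.9 Pa = 0.00227 bar.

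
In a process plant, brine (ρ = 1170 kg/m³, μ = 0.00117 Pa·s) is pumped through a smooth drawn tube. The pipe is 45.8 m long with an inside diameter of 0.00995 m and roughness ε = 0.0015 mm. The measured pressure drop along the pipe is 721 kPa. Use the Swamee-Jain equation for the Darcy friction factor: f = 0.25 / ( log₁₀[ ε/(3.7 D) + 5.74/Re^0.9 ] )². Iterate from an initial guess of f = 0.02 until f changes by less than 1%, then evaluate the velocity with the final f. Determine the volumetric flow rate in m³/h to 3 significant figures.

Q ≈ 0.951 m³/h

Rearranging Darcy-Weisbach: V = √(2·ΔP·D/(f·L·ρ)). With ε/D = 1.5e-06/0.00995 = 0.000151, iterate starting from f = 0.02:
  f = 0.02 → V = √(2·7.21e+05·0.00995/(0.02·45.8·1170)) = 3.659 m/s; Re = ρVD/μ = 3.641e+04; f → 0.02284
  f = 0.02284 → V = 3.424 m/s; Re = 3.407e+04; f → 0.02317
  f = 0.02317 → V = 3.399 m/s; Re = 3.382e+04; f → 0.02321
Converged (Δf/f < 1%). With the final f = 0.02321: V = √(2·7.21e+05·0.00995/(0.02321·45.8·1170)) = 3.397 m/s.
Q = V·A = 3.397·(π/4·0.00995²) = 0.0002641 m³/s = 0.951 m³/h.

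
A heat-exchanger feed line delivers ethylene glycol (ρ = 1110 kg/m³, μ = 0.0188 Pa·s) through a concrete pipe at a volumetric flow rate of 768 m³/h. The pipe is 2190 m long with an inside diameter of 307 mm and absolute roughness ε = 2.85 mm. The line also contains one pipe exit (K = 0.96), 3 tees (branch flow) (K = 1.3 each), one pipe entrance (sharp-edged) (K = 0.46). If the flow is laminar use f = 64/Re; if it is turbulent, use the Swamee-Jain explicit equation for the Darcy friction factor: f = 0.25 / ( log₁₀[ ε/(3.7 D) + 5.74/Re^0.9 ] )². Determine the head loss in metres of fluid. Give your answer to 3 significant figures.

Q = 768 m³/h = 768/3600 = 0.2133 m³/s.
Cross-sectional area A = πD²/4 = π(0.307)²/4 = 0.07402 m²; mean velocity V = Q/A = 0.2133/0.07402 = 2.882 m/s.
Reynolds number Re = ρVD/μ = 1110 · 2.882 · 0.307 / 0.0188 = 5.224e+04.
Re > 4000 → turbulent. Relative roughness ε/D = 0.00285/0.307 = 0.00928. Swamee-Jain: f = 0.25/(log₁₀[0.00928/3.7 + 5.74/5.224e+04^0.9])² = 0.25/(log₁₀[0.00251 + 0.000326])² = 0.25/(-2.548)² = 0.03852.
Total minor-loss coefficient ΣK = 1·0.96 + 3·1.3 + 1·0.46 = 5.32.
ΔP = [f·L/D + ΣK]·(ρV²/2) = [0.03852·2190/0.307 + 5.32]·(1110·2.882²/2) = [274.8 + 5.32]·4610 = 1.291e+06 Pa.
Head loss h_f = ΔP/(ρg) = 1.291e+06/(1110·9.81) = 119 m.

h_f ≈ 119 m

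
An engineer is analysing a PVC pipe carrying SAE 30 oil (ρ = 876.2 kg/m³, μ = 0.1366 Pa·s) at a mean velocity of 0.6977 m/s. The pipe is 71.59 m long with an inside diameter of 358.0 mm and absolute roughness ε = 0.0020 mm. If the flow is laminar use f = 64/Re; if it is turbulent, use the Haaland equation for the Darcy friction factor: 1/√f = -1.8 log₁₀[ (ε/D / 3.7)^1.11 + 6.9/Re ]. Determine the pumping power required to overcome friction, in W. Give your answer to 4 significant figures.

P ≈ 119.6 W

Reynolds number Re = ρVD/μ = 876.2 · 0.6977 · 0.358 / 0.137 = 1602.
Re < 2300 → laminar flow, so f = 64/Re = 64/1602 = 0.03995 (the turbulent correlation is not needed).
Darcy-Weisbach: ΔP = f(L/D)(ρV²/2) = 0.03995·(71.59/0.358)·(876.2·0.6977²/2) = 0.03995·200·213.3 = 1704 Pa.
Q = V·A = 0.6977·0.1007 = 0.07023 m³/s.
Pumping power P = QΔP = 0.07023·1704 = 119.64 W = 119.6 W.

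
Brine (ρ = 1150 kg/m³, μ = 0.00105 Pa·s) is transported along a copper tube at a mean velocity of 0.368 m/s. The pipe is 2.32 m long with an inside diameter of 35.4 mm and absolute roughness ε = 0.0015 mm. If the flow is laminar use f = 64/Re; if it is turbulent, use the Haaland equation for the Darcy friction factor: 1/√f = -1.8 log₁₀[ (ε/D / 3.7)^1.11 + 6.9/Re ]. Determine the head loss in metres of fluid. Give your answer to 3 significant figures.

Reynolds number Re = ρVD/μ = 1150 · 0.368 · 0.0354 / 0.00105 = 1.427e+04.
Re > 4000 → turbulent. Relative roughness ε/D = 1.5e-06/0.0354 = 4.24e-05. Haaland: 1/√f = -1.8 log₁₀[(4.24e-05/3.7)^1.11 + 6.9/1.427e+04] = -1.8 log₁₀[3.28e-06 + 0.000484] = 5.963, so f = 0.02813.
Darcy-Weisbach: ΔP = f(L/D)(ρV²/2) = 0.02813·(2.32/0.0354)·(1150·0.368²/2) = 0.02813·65.54·77.87 = 143.5 Pa.
Head loss h_f = ΔP/(ρg) = 143.5/(1150·9.81) = 0.0127 m.

h_f ≈ 0.0127 m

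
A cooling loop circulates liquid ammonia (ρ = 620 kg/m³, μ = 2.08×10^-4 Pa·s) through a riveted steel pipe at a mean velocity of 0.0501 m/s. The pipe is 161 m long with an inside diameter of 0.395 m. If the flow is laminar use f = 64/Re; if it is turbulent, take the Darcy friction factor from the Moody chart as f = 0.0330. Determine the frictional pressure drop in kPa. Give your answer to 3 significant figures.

Reynolds number Re = ρVD/μ = 620 · 0.0501 · 0.395 / 0.000208 = 5.899e+04.
Re > 4000 → turbulent; use the Moody-chart value f = 0.0330.
Darcy-Weisbach: ΔP = f(L/D)(ρV²/2) = 0.033·(161/0.395)·(620·0.0501²/2) = 0.033·407.6·0.7781 = 10.47 Pa.
ΔP = 10.47 Pa = 0.0105 kPa.

ΔP ≈ 0.0105 kPa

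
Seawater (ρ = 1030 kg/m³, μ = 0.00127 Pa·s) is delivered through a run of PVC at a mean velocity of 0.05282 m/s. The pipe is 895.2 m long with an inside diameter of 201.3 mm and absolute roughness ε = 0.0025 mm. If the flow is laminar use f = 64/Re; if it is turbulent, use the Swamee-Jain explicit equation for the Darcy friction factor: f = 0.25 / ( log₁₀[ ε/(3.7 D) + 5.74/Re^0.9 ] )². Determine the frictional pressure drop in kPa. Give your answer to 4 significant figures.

ΔP ≈ 0.2064 kPa

Reynolds number Re = ρVD/μ = 1030 · 0.05282 · 0.2013 / 0.00127 = 8623.
Re > 4000 → turbulent. Relative roughness ε/D = 2.5e-06/0.2013 = 1.24e-05. Swamee-Jain: f = 0.25/(log₁₀[1.24e-05/3.7 + 5.74/8623^0.9])² = 0.25/(log₁₀[3.36e-06 + 0.00165])² = 0.25/(-2.782)² = 0.03229.
Darcy-Weisbach: ΔP = f(L/D)(ρV²/2) = 0.03229·(895.2/0.2013)·(1030·0.05282²/2) = 0.03229·4447·1.437 = 206.4 Pa.
ΔP = 206.4 Pa = 0.2064 kPa.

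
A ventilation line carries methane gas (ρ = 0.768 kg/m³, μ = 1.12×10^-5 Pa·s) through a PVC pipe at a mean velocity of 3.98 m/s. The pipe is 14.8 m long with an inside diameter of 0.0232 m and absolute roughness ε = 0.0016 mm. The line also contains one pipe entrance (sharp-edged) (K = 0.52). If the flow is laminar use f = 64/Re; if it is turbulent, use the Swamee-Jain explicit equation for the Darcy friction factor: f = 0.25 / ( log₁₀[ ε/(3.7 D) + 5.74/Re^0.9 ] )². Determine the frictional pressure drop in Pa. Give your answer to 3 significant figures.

Reynolds number Re = ρVD/μ = 0.768 · 3.98 · 0.0232 / 1.12e-05 = 6332.
Re > 4000 → turbulent. Relative roughness ε/D = 1.6e-06/0.0232 = 6.9e-05. Swamee-Jain: f = 0.25/(log₁₀[6.9e-05/3.7 + 5.74/6332^0.9])² = 0.25/(log₁₀[1.86e-05 + 0.00218])² = 0.25/(-2.659)² = 0.03537.
Total minor-loss coefficient ΣK = 1·0.52 = 0.52.
ΔP = [f·L/D + ΣK]·(ρV²/2) = [0.03537·14.8/0.0232 + 0.52]·(0.768·3.98²/2) = [22.56 + 0.52]·6.083 = 140.4 Pa.

ΔP ≈ 140 Pa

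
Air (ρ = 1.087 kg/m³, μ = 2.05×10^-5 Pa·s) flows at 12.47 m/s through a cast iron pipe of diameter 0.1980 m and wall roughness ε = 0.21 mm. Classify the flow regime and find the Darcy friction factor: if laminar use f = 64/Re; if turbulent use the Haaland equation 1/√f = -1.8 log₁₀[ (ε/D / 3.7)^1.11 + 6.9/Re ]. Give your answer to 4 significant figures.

f ≈ 0.02171

Re = ρVD/μ = 1.087·12.47·0.198/2.05e-05 = 1.309e+05.
Re > 4000 → turbulent. ε/D = 0.00021/0.198 = 0.00106; Haaland: 1/√f = -1.8 log₁₀[0.000117 + 5.27e-05] = 6.787, so f = 0.02171.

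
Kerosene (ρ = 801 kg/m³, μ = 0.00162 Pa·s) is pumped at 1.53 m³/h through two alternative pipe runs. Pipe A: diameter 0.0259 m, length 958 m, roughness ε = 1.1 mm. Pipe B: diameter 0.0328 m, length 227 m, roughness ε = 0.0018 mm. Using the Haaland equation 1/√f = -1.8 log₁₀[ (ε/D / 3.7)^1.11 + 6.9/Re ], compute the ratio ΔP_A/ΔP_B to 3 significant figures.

ΔP_A/ΔP_B ≈ 29.0

Pipe A: V = Q/A = 0.000425/0.0005269 = 0.8067 m/s; Re = 1.033e+04; ε/D = 0.0425; Haaland → f = 0.06906; ΔP_A = f(L/D)(ρV²/2) = 6.657e+05 Pa.
Pipe B: V = Q/A = 0.000425/0.000845 = 0.503 m/s; Re = 8157; ε/D = 5.49e-05; Haaland → f = 0.03274; ΔP_B = f(L/D)(ρV²/2) = 2.296e+04 Pa.
ΔP_A/ΔP_B = 6.657e+05/2.296e+04 = 29.0.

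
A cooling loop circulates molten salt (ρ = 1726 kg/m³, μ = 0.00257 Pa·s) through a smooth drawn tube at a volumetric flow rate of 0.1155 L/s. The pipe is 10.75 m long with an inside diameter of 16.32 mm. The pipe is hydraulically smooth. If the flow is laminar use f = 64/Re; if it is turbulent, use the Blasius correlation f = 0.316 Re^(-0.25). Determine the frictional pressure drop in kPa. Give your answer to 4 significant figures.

ΔP ≈ 6.209 kPa

Q = 0.1155 L/s = 0.1155/1000 = 0.0001155 m³/s.
Cross-sectional area A = πD²/4 = π(0.01632)²/4 = 0.0002092 m²; mean velocity V = Q/A = 0.0001155/0.0002092 = 0.5521 m/s.
Reynolds number Re = ρVD/μ = 1726 · 0.5521 · 0.01632 / 0.00257 = 6052.
Re > 4000 → turbulent. Smooth-pipe (Blasius): f = 0.316 Re^(-0.25) = 0.316/(6052)^0.25 = 0.03583.
Darcy-Weisbach: ΔP = f(L/D)(ρV²/2) = 0.03583·(10.75/0.01632)·(1726·0.5521²/2) = 0.03583·658.7·263.1 = 6209 Pa.
ΔP = 6209 Pa = 6.209 kPa.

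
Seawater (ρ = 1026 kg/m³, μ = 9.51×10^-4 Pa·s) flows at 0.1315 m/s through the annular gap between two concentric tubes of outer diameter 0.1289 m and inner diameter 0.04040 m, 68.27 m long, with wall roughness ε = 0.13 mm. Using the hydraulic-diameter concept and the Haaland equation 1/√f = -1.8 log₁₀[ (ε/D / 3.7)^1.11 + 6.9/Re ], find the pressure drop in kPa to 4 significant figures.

Hydraulic diameter D_h = 4A/P = D_o - D_i = 0.1289 - 0.0404 = 0.0885 m.
Re = ρVD_h/μ = 1026·0.1315·0.0885/0.000951 = 1.256e+04.
ε/D_h = 0.00013/0.0885 = 0.00147; Haaland gives 1/√f = -1.8 log₁₀[0.000168+0.00055] = 5.66, so f = 0.03122.
ΔP = f(L/D_h)(ρV²/2) = 0.03122·68.27/0.0885·8.871 = 213.6 Pa.
ΔP = 0.2136 kPa.

ΔP ≈ 0.2136 kPa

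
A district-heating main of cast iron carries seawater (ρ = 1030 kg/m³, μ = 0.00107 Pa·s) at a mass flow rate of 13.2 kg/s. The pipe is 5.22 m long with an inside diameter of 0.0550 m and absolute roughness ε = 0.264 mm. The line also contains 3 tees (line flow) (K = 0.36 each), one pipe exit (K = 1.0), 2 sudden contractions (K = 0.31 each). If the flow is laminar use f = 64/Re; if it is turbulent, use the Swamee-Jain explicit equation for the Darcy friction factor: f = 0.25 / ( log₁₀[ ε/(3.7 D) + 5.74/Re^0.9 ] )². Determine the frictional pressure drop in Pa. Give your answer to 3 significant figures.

ΔP ≈ 83800 Pa

A = πD²/4 = π(0.055)²/4 = 0.002376 m²; mean velocity V = ṁ/(ρA) = 13.2/(1030 · 0.002376) = 5.394 m/s.
Reynolds number Re = ρVD/μ = 1030 · 5.394 · 0.055 / 0.00107 = 2.856e+05.
Re > 4000 → turbulent. Relative roughness ε/D = 0.000264/0.055 = 0.0048. Swamee-Jain: f = 0.25/(log₁₀[0.0048/3.7 + 5.74/2.856e+05^0.9])² = 0.25/(log₁₀[0.0013 + 7.06e-05])² = 0.25/(-2.864)² = 0.03048.
Total minor-loss coefficient ΣK = 3·0.36 + 1·1 + 2·0.31 = 2.7.
ΔP = [f·L/D + ΣK]·(ρV²/2) = [0.03048·5.22/0.055 + 2.7]·(1030·5.394²/2) = [2.893 + 2.7]·1.498e+04 = 8.381e+04 Pa.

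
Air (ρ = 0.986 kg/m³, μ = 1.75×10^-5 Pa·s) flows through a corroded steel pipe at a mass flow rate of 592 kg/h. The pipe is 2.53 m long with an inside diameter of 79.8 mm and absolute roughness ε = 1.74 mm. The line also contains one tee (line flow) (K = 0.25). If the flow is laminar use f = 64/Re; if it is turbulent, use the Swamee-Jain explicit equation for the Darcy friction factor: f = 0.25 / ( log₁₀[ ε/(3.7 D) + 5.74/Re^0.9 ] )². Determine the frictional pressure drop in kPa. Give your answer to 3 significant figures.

ṁ = 592 kg/h = 592/3600 = 0.1644 kg/s.
A = πD²/4 = π(0.0798)²/4 = 0.005001 m²; mean velocity V = ṁ/(ρA) = 0.1644/(0.986 · 0.005001) = 33.35 m/s.
Reynolds number Re = ρVD/μ = 0.986 · 33.35 · 0.0798 / 1.75e-05 = 1.499e+05.
Re > 4000 → turbulent. Relative roughness ε/D = 0.00174/0.0798 = 0.0218. Swamee-Jain: f = 0.25/(log₁₀[0.0218/3.7 + 5.74/1.499e+05^0.9])² = 0.25/(log₁₀[0.00589 + 0.000126])² = 0.25/(-2.22)² = 0.05071.
Total minor-loss coefficient ΣK = 1·0.25 = 0.25.
ΔP = [f·L/D + ΣK]·(ρV²/2) = [0.05071·2.53/0.0798 + 0.25]·(0.986·33.35²/2) = [1.608 + 0.25]·548.2 = 1018 Pa.
ΔP = 1018 Pa = 1.02 kPa.

ΔP ≈ 1.02 kPa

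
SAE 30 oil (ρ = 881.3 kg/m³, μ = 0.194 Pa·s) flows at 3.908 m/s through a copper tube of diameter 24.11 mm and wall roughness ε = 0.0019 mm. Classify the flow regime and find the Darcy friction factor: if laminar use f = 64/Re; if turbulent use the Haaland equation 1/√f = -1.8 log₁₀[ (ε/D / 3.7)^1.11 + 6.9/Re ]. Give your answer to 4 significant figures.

f ≈ 0.1495

Re = ρVD/μ = 881.3·3.908·0.02411/0.194 = 428.
Re < 2300 → laminar, so f = 64/Re = 0.1495 (roughness is irrelevant in laminar flow).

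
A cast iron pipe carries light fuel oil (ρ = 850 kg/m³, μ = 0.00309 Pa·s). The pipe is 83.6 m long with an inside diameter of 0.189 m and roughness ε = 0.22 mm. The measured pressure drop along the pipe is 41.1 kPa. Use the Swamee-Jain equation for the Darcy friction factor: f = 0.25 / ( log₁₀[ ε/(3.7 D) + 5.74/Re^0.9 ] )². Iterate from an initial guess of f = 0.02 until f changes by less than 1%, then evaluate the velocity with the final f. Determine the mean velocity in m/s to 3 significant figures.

Rearranging Darcy-Weisbach: V = √(2·ΔP·D/(f·L·ρ)). With ε/D = 0.00022/0.189 = 0.00116, iterate starting from f = 0.02:
  f = 0.02 → V = √(2·4.11e+04·0.189/(0.02·83.6·850)) = 3.306 m/s; Re = ρVD/μ = 1.719e+05; f → 0.02201
  f = 0.02201 → V = 3.152 m/s; Re = 1.639e+05; f → 0.02207
Converged (Δf/f < 1%). With the final f = 0.02207: V = √(2·4.11e+04·0.189/(0.02207·83.6·850)) = 3.147 m/s.

V ≈ 3.15 m/s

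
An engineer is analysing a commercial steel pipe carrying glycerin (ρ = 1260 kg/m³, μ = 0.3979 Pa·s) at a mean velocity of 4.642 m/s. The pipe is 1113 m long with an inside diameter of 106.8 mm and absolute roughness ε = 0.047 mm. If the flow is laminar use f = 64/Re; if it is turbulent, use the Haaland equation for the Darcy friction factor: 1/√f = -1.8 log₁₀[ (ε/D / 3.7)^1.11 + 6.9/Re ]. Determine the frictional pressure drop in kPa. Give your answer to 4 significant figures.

Reynolds number Re = ρVD/μ = 1260 · 4.642 · 0.1068 / 0.398 = 1570.
Re < 2300 → laminar flow, so f = 64/Re = 64/1570 = 0.04077 (the turbulent correlation is not needed).
Darcy-Weisbach: ΔP = f(L/D)(ρV²/2) = 0.04077·(1113/0.1068)·(1260·4.642²/2) = 0.04077·1.042e+04·1.358e+04 = 5.767e+06 Pa.
ΔP = 5.767e+06 Pa = 5767 kPa.

ΔP ≈ 5767 kPa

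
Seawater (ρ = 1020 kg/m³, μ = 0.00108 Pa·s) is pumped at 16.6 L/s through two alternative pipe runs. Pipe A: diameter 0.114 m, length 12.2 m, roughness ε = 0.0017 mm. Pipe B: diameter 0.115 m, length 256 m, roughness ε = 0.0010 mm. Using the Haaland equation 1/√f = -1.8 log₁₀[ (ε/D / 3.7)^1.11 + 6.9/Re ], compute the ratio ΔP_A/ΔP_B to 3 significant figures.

ΔP_A/ΔP_B ≈ 0.0498

Pipe A: V = Q/A = 0.0166/0.01021 = 1.626 m/s; Re = 1.751e+05; ε/D = 1.49e-05; Haaland → f = 0.01599; ΔP_A = f(L/D)(ρV²/2) = 2308 Pa.
Pipe B: V = Q/A = 0.0166/0.01039 = 1.598 m/s; Re = 1.736e+05; ε/D = 8.7e-06; Haaland → f = 0.01598; ΔP_B = f(L/D)(ρV²/2) = 4.634e+04 Pa.
ΔP_A/ΔP_B = 2308/4.634e+04 = 0.0498.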